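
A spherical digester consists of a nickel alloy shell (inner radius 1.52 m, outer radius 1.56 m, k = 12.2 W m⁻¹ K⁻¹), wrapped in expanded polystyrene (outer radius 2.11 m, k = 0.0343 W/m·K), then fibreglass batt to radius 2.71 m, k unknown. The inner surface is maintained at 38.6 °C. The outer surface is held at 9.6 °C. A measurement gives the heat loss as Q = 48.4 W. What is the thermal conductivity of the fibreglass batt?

k = 0.0395 W/m·K

ΣR = ΔT/Q = |38.6 − 9.6|/48.4 = 0.5992 K/W
Known resistances:
  R_nickel alloy = (1/1.52 − 1/1.56)/(4πk) = 0.01687/(4π·12.2) = 1.100×10^-4 K/W
  R_expanded polystyrene = (1/1.56 − 1/2.11)/(4πk) = 0.1671/(4π·0.0343) = 0.3877 K/W
R_fibreglass batt = ΣR − ΣR_known = 0.5992 − 0.3878 = 0.2114 K/W
(1/r₁−1/r₂)/(4πk) = 0.2114 ⇒ k = 0.1049/(4π·0.2114) = 0.0395 W/m·K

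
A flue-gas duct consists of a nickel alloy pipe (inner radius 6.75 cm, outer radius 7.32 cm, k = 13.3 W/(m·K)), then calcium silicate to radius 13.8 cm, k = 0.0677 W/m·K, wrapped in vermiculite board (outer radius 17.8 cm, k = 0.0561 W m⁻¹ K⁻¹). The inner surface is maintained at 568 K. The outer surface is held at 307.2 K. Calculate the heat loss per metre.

Q' = 118 W/m

Series thermal resistances, inner to outer:
  R'_nickel alloy = ln(0.0732/0.0675)/(2πk) = 0.08107/(2π·13.3) = 9.701×10^-4 m·K/W
  R'_calcium silicate = ln(0.138/0.0732)/(2πk) = 0.6341/(2π·0.0677) = 1.491 m·K/W
  R'_vermiculite board = ln(0.178/0.138)/(2πk) = 0.2545/(2π·0.0561) = 0.7221 m·K/W
ΣR = 9.701×10^-4 + 1.491 + 0.7221 = 2.214 m·K/W
Q' = ΔT/ΣR = (568 K − 307.2 K)/2.214 = 118 W/m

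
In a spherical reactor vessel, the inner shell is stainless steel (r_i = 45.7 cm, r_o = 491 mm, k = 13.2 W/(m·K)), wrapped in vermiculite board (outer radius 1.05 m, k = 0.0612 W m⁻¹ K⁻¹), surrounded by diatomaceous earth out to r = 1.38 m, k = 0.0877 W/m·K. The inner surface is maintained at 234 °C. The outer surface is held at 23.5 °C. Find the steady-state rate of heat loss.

Series thermal resistances, inner to outer:
  R_stainless steel = (1/0.457 − 1/0.491)/(4πk) = 0.1515/(4π·13.2) = 9.135×10^-4 K/W
  R_vermiculite board = (1/0.491 − 1/1.05)/(4πk) = 1.084/(4π·0.0612) = 1.410 K/W
  R_diatomaceous earth = (1/1.05 − 1/1.38)/(4πk) = 0.2277/(4π·0.0877) = 0.2067 K/W
ΣR = 9.135×10^-4 + 1.410 + 0.2067 = 1.618 K/W
Q = ΔT/ΣR = (234 °C − 23.5 °C)/1.618 = 130 W

Q = 130 W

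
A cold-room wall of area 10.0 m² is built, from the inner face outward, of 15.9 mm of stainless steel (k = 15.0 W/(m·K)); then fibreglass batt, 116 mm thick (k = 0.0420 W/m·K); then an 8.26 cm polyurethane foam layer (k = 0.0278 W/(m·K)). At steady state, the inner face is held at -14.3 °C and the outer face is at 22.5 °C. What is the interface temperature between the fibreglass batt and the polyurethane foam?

Series thermal resistances, inner to outer:
  R_stainless steel = L/(kA) = 0.0159/(15.0·10.0) = 1.060×10^-4 K/W
  R_fibreglass batt = L/(kA) = 0.116/(0.0420·10.0) = 0.2762 K/W
  R_polyurethane foam = L/(kA) = 0.0826/(0.0278·10.0) = 0.2971 K/W
ΣR = 1.060×10^-4 + 0.2762 + 0.2971 = 0.5734 K/W
Q = ΔT/ΣR = (-14.3 °C − 22.5 °C)/0.5734 = -64.18 W
From the inner boundary to the fibreglass batt/polyurethane foam interface, ΣR_partial = 0.2763 K/W.
T_interface = T_in − Q·ΣR_partial = -14.3 °C − (-64.18)(0.2763) = 3.43 °C

T = 3.43 °C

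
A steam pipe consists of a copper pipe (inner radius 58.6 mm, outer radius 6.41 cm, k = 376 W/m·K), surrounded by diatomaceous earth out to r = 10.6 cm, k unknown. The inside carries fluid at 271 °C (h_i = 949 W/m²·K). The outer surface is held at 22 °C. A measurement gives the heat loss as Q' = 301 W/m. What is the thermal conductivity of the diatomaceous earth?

ΣR = ΔT/Q' = |271 − 22|/301 = 0.8272 m·K/W
Known resistances:
  R'_conv,in = 1/(2πr h) = 1/(2π·0.0586·949) = 0.002862 m·K/W
  R'_copper = ln(0.0641/0.0586)/(2πk) = 0.08971/(2π·376) = 3.797×10^-5 m·K/W
R_diatomaceous earth = ΣR − ΣR_known = 0.8272 − 0.002900 = 0.8243 m·K/W
ln(r₂/r₁)/(2πk) = 0.8243 ⇒ k = 0.5030/(2π·0.8243) = 0.0971 W/m·K

k = 0.0971 W/m·K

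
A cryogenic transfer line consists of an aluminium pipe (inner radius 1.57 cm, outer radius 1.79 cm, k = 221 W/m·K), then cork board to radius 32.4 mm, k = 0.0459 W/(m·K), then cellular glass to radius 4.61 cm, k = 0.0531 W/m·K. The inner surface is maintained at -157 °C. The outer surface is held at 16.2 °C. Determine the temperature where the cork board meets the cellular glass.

Treat each layer as a resistance in series:
  R'_aluminium = ln(0.0179/0.0157)/(2πk) = 0.1311/(2π·221) = 9.444×10^-5 m·K/W
  R'_cork board = ln(0.0324/0.0179)/(2πk) = 0.5934/(2π·0.0459) = 2.057 m·K/W
  R'_cellular glass = ln(0.0461/0.0324)/(2πk) = 0.3527/(2π·0.0531) = 1.057 m·K/W
ΣR = 9.444×10^-5 + 2.057 + 1.057 = 3.114 m·K/W
Q' = ΔT/ΣR = (-157 °C − 16.2 °C)/3.114 = -55.62 W/m
From the inner boundary to the cork board/cellular glass interface, ΣR_partial = 2.057 m·K/W.
T_interface = T_in − Q'·ΣR_partial = -157 °C − (-55.62)(2.057) = -42.6 °C

T = -42.6 °C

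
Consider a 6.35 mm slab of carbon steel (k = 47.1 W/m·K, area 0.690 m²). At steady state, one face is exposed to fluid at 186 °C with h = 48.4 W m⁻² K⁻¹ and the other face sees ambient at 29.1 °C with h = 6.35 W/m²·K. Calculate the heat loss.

Series thermal resistances, inner to outer:
  R_conv,in = 1/(hA) = 1/(48.4·0.690) = 0.02994 K/W
  R_carbon steel = L/(kA) = 0.00635/(47.1·0.690) = 1.954×10^-4 K/W
  R_conv,out = 1/(hA) = 1/(6.35·0.690) = 0.2282 K/W
ΣR = 0.02994 + 1.954×10^-4 + 0.2282 = 0.2583 K/W
Q = ΔT/ΣR = (186 °C − 29.1 °C)/0.2583 = 607 W

Q = 607 W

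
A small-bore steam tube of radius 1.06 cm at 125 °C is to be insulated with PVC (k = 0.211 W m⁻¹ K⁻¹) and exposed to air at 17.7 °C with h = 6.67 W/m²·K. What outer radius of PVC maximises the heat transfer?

r_cr = 3.16 cm

For a cylinder, r_cr = k_ins/h = 0.211/6.67 = 0.0316 m = 3.16 cm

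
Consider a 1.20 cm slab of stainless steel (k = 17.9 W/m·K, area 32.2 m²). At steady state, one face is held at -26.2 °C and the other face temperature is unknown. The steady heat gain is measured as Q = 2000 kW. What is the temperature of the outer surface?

Sum the resistances:
  R_stainless steel = L/(kA) = 0.0120/(17.9·32.2) = 2.082×10^-5 K/W
ΣR = 2.082×10^-5 K/W
ΔT = Q·ΣR = 2.00×10^6 × 2.082×10^-5 = 41.64 K
Heat flows inward, so T_out = T_in + ΔT = -26.2 + 41.64 = 15.4 °C

T_out = 15.4 °C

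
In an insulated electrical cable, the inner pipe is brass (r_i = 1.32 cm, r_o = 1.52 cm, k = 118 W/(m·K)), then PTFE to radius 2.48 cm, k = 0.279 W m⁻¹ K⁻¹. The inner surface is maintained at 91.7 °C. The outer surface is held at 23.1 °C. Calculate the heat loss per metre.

Q' = 245 W/m

Series thermal resistances, inner to outer:
  R'_brass = ln(0.0152/0.0132)/(2πk) = 0.1411/(2π·118) = 1.903×10^-4 m·K/W
  R'_PTFE = ln(0.0248/0.0152)/(2πk) = 0.4895/(2π·0.279) = 0.2793 m·K/W
ΣR = 1.903×10^-4 + 0.2793 = 0.2795 m·K/W
Q' = ΔT/ΣR = (91.7 °C − 23.1 °C)/0.2795 = 245 W/m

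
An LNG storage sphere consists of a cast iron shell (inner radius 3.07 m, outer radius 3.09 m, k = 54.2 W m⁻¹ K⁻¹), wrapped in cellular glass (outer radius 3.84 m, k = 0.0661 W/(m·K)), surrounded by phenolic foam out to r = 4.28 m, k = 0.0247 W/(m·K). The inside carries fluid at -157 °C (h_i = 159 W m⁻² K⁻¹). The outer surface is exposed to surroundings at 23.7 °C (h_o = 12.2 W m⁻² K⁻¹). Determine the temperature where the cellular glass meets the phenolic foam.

Series thermal resistances, inner to outer:
  R_conv,in = 1/(4πr²h) = 1/(4π·3.07²·159) = 5.310×10^-5 K/W
  R_cast iron = (1/3.07 − 1/3.09)/(4πk) = 0.002108/(4π·54.2) = 3.095×10^-6 K/W
  R_cellular glass = (1/3.09 − 1/3.84)/(4πk) = 0.06321/(4π·0.0661) = 0.07610 K/W
  R_phenolic foam = (1/3.84 − 1/4.28)/(4πk) = 0.02677/(4π·0.0247) = 0.08625 K/W
  R_conv,out = 1/(4πr²h) = 1/(4π·4.28²·12.2) = 3.561×10^-4 K/W
ΣR = 5.310×10^-5 + 3.095×10^-6 + 0.07610 + 0.08625 + 3.561×10^-4 = 0.1628 K/W
Q = ΔT/ΣR = (-157 °C − 23.7 °C)/0.1628 = -1110 W
From the inner boundary to the cellular glass/phenolic foam interface, ΣR_partial = 0.07616 K/W.
T_interface = T_in − Q·ΣR_partial = -157 °C − (-1110)(0.07616) = -72.5 °C

T = -72.5 °C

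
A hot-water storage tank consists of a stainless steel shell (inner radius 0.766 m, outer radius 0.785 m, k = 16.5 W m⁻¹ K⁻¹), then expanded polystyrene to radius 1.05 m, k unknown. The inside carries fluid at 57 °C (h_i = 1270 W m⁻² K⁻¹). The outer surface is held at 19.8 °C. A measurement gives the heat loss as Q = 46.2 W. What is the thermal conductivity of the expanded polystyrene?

ΣR = ΔT/Q = |57 − 19.8|/46.2 = 0.8052 K/W
Known resistances:
  R_conv,in = 1/(4πr²h) = 1/(4π·0.766²·1270) = 1.068×10^-4 K/W
  R_stainless steel = (1/0.766 − 1/0.785)/(4πk) = 0.03160/(4π·16.5) = 1.524×10^-4 K/W
R_expanded polystyrene = ΣR − ΣR_known = 0.8052 − 2.592×10^-4 = 0.8049 K/W
(1/r₁−1/r₂)/(4πk) = 0.8049 ⇒ k = 0.3215/(4π·0.8049) = 0.0318 W/m·K

k = 0.0318 W/m·K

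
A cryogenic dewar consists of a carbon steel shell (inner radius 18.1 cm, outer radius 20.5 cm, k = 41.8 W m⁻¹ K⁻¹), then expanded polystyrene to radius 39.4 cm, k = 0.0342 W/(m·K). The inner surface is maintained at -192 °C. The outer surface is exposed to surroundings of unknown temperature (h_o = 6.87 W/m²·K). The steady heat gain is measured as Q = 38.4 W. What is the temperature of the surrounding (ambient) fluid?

Series resistances:
  R_carbon steel = (1/0.181 − 1/0.205)/(4πk) = 0.6468/(4π·41.8) = 0.001231 K/W
  R_expanded polystyrene = (1/0.205 − 1/0.394)/(4πk) = 2.340/(4π·0.0342) = 5.445 K/W
  R_conv,out = 1/(4πr²h) = 1/(4π·0.394²·6.87) = 0.07462 K/W
ΣR = 5.521 K/W
ΔT = Q·ΣR = 38.4 × 5.521 = 212.0 K
Heat flows inward, so T_out = T_in + ΔT = -192 + 212.0 = 20.0 °C

T_out = 20.0 °C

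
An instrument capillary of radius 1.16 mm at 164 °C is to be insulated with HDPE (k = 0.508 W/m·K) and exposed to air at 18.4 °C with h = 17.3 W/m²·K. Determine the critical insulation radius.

For a cylinder, r_cr = k_ins/h = 0.508/17.3 = 0.0294 m = 2.94 cm

r_cr = 2.94 cm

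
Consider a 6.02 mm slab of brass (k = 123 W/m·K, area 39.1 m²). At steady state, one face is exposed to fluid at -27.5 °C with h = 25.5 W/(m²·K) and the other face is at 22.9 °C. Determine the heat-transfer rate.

Resistance network (inner→outer):
  R_conv,in = 1/(hA) = 1/(25.5·39.1) = 0.001003 K/W
  R_brass = L/(kA) = 0.00602/(123·39.1) = 1.252×10^-6 K/W
ΣR = 0.001003 + 1.252×10^-6 = 0.001004 K/W
Q = ΔT/ΣR = (-27.5 °C − 22.9 °C)/0.001004 = -50200 W
(Negative Q ⇒ heat flows inward; heat gain = 50200 W.)

Q = 50.2 kW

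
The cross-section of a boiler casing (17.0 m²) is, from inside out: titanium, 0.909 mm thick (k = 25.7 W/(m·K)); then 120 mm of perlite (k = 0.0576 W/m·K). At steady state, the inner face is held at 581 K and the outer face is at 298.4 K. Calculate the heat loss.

Resistance network (inner→outer):
  R_titanium = L/(kA) = 9.09×10^-4/(25.7·17.0) = 2.081×10^-6 K/W
  R_perlite = L/(kA) = 0.120/(0.0576·17.0) = 0.1225 K/W
ΣR = 2.081×10^-6 + 0.1225 = 0.1225 K/W
Q = ΔT/ΣR = (581 K − 298.4 K)/0.1225 = 2310 W

Q = 2310 W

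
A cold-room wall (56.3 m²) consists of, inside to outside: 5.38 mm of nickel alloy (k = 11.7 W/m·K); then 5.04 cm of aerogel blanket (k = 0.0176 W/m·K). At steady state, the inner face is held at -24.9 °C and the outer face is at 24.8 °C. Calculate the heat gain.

Series thermal resistances, inner to outer:
  R_nickel alloy = L/(kA) = 0.00538/(11.7·56.3) = 8.167×10^-6 K/W
  R_aerogel blanket = L/(kA) = 0.0504/(0.0176·56.3) = 0.05086 K/W
ΣR = 8.167×10^-6 + 0.05086 = 0.05087 K/W
Q = ΔT/ΣR = (-24.9 °C − 24.8 °C)/0.05087 = -977 W
(Negative Q ⇒ heat flows inward; heat gain = 977 W.)

Q = 977 W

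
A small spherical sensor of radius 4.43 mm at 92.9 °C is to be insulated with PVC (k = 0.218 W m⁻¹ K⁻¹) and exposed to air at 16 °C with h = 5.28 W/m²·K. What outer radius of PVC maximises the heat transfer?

For a sphere, r_cr = 2k_ins/h = 2·0.218/5.28 = 0.0826 m = 8.26 cm

r_cr = 8.26 cm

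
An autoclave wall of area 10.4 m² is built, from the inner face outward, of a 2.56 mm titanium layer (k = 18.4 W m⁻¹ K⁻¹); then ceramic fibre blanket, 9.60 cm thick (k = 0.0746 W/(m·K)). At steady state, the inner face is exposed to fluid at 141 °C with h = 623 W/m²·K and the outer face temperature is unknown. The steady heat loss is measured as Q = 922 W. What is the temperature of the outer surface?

Sum the resistances:
  R_conv,in = 1/(hA) = 1/(623·10.4) = 1.543×10^-4 K/W
  R_titanium = L/(kA) = 0.00256/(18.4·10.4) = 1.338×10^-5 K/W
  R_ceramic fibre blanket = L/(kA) = 0.0960/(0.0746·10.4) = 0.1237 K/W
ΣR = 0.1239 K/W
ΔT = Q·ΣR = 922 × 0.1239 = 114.2 K
Heat flows outward, so T_out = T_in − ΔT = 141 − 114.2 = 26.8 °C

T_out = 26.8 °C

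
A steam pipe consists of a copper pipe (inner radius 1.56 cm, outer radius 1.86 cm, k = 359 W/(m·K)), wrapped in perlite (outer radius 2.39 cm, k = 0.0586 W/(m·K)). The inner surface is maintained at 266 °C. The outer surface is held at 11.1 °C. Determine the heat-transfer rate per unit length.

Q' = 374 W/m

Treat each layer as a resistance in series:
  R'_copper = ln(0.0186/0.0156)/(2πk) = 0.1759/(2π·359) = 7.798×10^-5 m·K/W
  R'_perlite = ln(0.0239/0.0186)/(2πk) = 0.2507/(2π·0.0586) = 0.6809 m·K/W
ΣR = 7.798×10^-5 + 0.6809 = 0.6810 m·K/W
Q' = ΔT/ΣR = (266 °C − 11.1 °C)/0.6810 = 374 W/m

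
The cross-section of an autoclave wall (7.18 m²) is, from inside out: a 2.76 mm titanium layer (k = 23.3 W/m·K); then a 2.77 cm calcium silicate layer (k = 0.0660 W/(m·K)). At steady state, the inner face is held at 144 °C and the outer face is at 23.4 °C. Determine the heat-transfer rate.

Series thermal resistances, inner to outer:
  R_titanium = L/(kA) = 0.00276/(23.3·7.18) = 1.650×10^-5 K/W
  R_calcium silicate = L/(kA) = 0.0277/(0.0660·7.18) = 0.05845 K/W
ΣR = 1.650×10^-5 + 0.05845 = 0.05847 K/W
Q = ΔT/ΣR = (144 °C − 23.4 °C)/0.05847 = 2060 W

Q = 2060 W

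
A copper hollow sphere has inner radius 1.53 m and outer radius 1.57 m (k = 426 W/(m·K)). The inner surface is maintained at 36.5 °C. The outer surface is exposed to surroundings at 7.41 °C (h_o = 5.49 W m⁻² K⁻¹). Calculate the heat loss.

Q = 4940 W

Treat each layer as a resistance in series:
  R_copper = (1/1.53 − 1/1.57)/(4πk) = 0.01665/(4π·426) = 3.111×10^-6 K/W
  R_conv,out = 1/(4πr²h) = 1/(4π·1.57²·5.49) = 0.005881 K/W
ΣR = 3.111×10^-6 + 0.005881 = 0.005884 K/W
Q = ΔT/ΣR = (36.5 °C − 7.41 °C)/0.005884 = 4940 W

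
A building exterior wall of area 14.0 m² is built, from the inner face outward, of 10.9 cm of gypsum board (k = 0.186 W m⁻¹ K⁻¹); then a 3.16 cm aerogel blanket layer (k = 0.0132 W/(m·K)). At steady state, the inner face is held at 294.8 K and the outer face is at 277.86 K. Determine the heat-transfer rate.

Resistance network (inner→outer):
  R_gypsum board = L/(kA) = 0.109/(0.186·14.0) = 0.04186 K/W
  R_aerogel blanket = L/(kA) = 0.0316/(0.0132·14.0) = 0.1710 K/W
ΣR = 0.04186 + 0.1710 = 0.2129 K/W
Q = ΔT/ΣR = (294.8 K − 277.86 K)/0.2129 = 79.6 W

Q = 79.6 W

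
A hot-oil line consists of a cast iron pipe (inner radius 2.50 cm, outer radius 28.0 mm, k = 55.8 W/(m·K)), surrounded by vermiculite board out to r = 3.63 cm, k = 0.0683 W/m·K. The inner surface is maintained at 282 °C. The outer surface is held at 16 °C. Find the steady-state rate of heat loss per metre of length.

Series thermal resistances, inner to outer:
  R'_cast iron = ln(0.0280/0.0250)/(2πk) = 0.1133/(2π·55.8) = 3.232×10^-4 m·K/W
  R'_vermiculite board = ln(0.0363/0.0280)/(2πk) = 0.2596/(2π·0.0683) = 0.6050 m·K/W
ΣR = 3.232×10^-4 + 0.6050 = 0.6053 m·K/W
Q' = ΔT/ΣR = (282 °C − 16 °C)/0.6053 = 439 W/m

Q' = 439 W/m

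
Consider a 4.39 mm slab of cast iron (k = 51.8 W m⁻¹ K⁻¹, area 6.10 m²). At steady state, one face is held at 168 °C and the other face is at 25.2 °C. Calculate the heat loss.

Q = 1.03×10^7 W

Q = kA·ΔT/L = 51.8 × 6.10 × |168 °C − 25.2 °C| / 0.00439 = 1.03×10^7 W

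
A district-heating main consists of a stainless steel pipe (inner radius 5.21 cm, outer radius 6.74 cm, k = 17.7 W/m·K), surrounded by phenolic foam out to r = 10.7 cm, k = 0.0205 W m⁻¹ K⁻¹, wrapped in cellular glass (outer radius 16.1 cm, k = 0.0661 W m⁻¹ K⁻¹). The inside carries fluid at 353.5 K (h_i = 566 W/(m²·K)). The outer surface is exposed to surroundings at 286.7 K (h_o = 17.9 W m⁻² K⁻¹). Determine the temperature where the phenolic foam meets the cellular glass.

Treat each layer as a resistance in series:
  R'_conv,in = 1/(2πr h) = 1/(2π·0.0521·566) = 0.005397 m·K/W
  R'_stainless steel = ln(0.0674/0.0521)/(2πk) = 0.2575/(2π·17.7) = 0.002315 m·K/W
  R'_phenolic foam = ln(0.107/0.0674)/(2πk) = 0.4622/(2π·0.0205) = 3.588 m·K/W
  R'_cellular glass = ln(0.161/0.107)/(2πk) = 0.4086/(2π·0.0661) = 0.9838 m·K/W
  R'_conv,out = 1/(2πr h) = 1/(2π·0.161·17.9) = 0.05523 m·K/W
ΣR = 0.005397 + 0.002315 + 3.588 + 0.9838 + 0.05523 = 4.635 m·K/W
Q' = ΔT/ΣR = (353.5 K − 286.7 K)/4.635 = 14.41 W/m
From the inner boundary to the phenolic foam/cellular glass interface, ΣR_partial = 3.596 m·K/W.
T_interface = T_in − Q'·ΣR_partial = 353.5 K − (14.41)(3.596) = 301.7 K

T = 301.7 K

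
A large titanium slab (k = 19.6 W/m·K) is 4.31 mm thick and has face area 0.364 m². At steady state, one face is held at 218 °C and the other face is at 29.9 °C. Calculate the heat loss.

Q = kA·ΔT/L = 19.6 × 0.364 × |218 °C − 29.9 °C| / 0.00431 = 3.11×10^5 W

Q = 311 kW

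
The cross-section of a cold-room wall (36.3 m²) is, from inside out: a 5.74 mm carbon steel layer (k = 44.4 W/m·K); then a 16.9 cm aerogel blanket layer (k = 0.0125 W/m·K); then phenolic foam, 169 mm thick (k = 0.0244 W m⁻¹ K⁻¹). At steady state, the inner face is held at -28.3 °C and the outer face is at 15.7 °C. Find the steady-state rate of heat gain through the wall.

Q = 78.1 W

Resistance network (inner→outer):
  R_carbon steel = L/(kA) = 0.00574/(44.4·36.3) = 3.561×10^-6 K/W
  R_aerogel blanket = L/(kA) = 0.169/(0.0125·36.3) = 0.3725 K/W
  R_phenolic foam = L/(kA) = 0.169/(0.0244·36.3) = 0.1908 K/W
ΣR = 3.561×10^-6 + 0.3725 + 0.1908 = 0.5633 K/W
Q = ΔT/ΣR = (-28.3 °C − 15.7 °C)/0.5633 = -78.1 W
(Negative Q ⇒ heat flows inward; heat gain = 78.1 W.)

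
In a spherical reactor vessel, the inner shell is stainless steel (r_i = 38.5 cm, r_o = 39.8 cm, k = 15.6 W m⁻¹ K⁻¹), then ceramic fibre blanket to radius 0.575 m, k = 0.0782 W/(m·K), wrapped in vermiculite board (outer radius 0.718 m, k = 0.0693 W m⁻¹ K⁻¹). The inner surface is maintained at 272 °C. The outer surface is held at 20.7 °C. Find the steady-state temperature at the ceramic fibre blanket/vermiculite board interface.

T = 105 °C

Resistance network (inner→outer):
  R_stainless steel = (1/0.385 − 1/0.398)/(4πk) = 0.08484/(4π·15.6) = 4.328×10^-4 K/W
  R_ceramic fibre blanket = (1/0.398 − 1/0.575)/(4πk) = 0.7734/(4π·0.0782) = 0.7871 K/W
  R_vermiculite board = (1/0.575 − 1/0.718)/(4πk) = 0.3464/(4π·0.0693) = 0.3977 K/W
ΣR = 4.328×10^-4 + 0.7871 + 0.3977 = 1.185 K/W
Q = ΔT/ΣR = (272 °C − 20.7 °C)/1.185 = 212.1 W
From the inner boundary to the ceramic fibre blanket/vermiculite board interface, ΣR_partial = 0.7875 K/W.
T_interface = T_in − Q·ΣR_partial = 272 °C − (212.1)(0.7875) = 105 °C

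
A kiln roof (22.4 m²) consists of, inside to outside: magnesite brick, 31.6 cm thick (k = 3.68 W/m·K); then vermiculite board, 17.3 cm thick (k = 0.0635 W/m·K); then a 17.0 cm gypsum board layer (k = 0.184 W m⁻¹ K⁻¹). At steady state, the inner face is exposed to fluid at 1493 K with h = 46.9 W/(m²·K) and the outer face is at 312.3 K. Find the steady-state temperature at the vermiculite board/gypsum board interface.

T = 603 K

Series thermal resistances, inner to outer:
  R_conv,in = 1/(hA) = 1/(46.9·22.4) = 9.519×10^-4 K/W
  R_magnesite brick = L/(kA) = 0.316/(3.68·22.4) = 0.003833 K/W
  R_vermiculite board = L/(kA) = 0.173/(0.0635·22.4) = 0.1216 K/W
  R_gypsum board = L/(kA) = 0.170/(0.184·22.4) = 0.04125 K/W
ΣR = 9.519×10^-4 + 0.003833 + 0.1216 + 0.04125 = 0.1676 K/W
Q = ΔT/ΣR = (1493 K − 312.3 K)/0.1676 = 7045 W
From the inner boundary to the vermiculite board/gypsum board interface, ΣR_partial = 0.1264 K/W.
T_interface = T_in − Q·ΣR_partial = 1493 K − (7045)(0.1264) = 603 K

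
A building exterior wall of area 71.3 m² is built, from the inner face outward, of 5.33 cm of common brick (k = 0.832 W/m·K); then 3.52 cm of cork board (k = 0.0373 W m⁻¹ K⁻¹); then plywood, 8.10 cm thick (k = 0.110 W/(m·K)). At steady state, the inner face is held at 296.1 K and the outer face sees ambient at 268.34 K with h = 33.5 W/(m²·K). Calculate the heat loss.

Treat each layer as a resistance in series:
  R_common brick = L/(kA) = 0.0533/(0.832·71.3) = 8.985×10^-4 K/W
  R_cork board = L/(kA) = 0.0352/(0.0373·71.3) = 0.01324 K/W
  R_plywood = L/(kA) = 0.0810/(0.110·71.3) = 0.01033 K/W
  R_conv,out = 1/(hA) = 1/(33.5·71.3) = 4.187×10^-4 K/W
ΣR = 8.985×10^-4 + 0.01324 + 0.01033 + 4.187×10^-4 = 0.02489 K/W
Q = ΔT/ΣR = (296.1 K − 268.34 K)/0.02489 = 1120 W

Q = 1120 W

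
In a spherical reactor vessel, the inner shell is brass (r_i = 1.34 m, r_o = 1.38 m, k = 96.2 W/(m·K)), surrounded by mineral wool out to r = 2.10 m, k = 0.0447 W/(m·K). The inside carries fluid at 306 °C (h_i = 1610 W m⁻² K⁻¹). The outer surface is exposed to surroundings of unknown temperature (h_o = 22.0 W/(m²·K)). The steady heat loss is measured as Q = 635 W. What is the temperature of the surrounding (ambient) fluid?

T_out = 24.6 °C

Sum the resistances:
  R_conv,in = 1/(4πr²h) = 1/(4π·1.34²·1610) = 2.753×10^-5 K/W
  R_brass = (1/1.34 − 1/1.38)/(4πk) = 0.02163/(4π·96.2) = 1.789×10^-5 K/W
  R_mineral wool = (1/1.38 − 1/2.10)/(4πk) = 0.2484/(4π·0.0447) = 0.4423 K/W
  R_conv,out = 1/(4πr²h) = 1/(4π·2.10²·22.0) = 8.202×10^-4 K/W
ΣR = 0.4432 K/W
ΔT = Q·ΣR = 635 × 0.4432 = 281.4 K
Heat flows outward, so T_out = T_in − ΔT = 306 − 281.4 = 24.6 °C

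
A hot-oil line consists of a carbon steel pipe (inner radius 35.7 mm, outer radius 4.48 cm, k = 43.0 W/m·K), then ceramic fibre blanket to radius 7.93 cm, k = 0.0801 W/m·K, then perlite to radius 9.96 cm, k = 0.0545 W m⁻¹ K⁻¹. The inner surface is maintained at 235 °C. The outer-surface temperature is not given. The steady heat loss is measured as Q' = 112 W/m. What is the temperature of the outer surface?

T_out = 33.3 °C

Sum the resistances:
  R'_carbon steel = ln(0.0448/0.0357)/(2πk) = 0.2271/(2π·43.0) = 8.404×10^-4 m·K/W
  R'_ceramic fibre blanket = ln(0.0793/0.0448)/(2πk) = 0.5710/(2π·0.0801) = 1.135 m·K/W
  R'_perlite = ln(0.0996/0.0793)/(2πk) = 0.2279/(2π·0.0545) = 0.6656 m·K/W
ΣR = 1.801 m·K/W
ΔT = Q'·ΣR = 112 × 1.801 = 201.7 K
Heat flows outward, so T_out = T_in − ΔT = 235 − 201.7 = 33.3 °C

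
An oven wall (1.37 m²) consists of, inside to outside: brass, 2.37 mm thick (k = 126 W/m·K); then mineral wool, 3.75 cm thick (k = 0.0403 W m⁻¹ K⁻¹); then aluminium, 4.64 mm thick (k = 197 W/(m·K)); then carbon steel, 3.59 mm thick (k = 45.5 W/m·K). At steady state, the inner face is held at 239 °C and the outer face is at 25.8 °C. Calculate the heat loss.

Q = 314 W

Treat each layer as a resistance in series:
  R_brass = L/(kA) = 0.00237/(126·1.37) = 1.373×10^-5 K/W
  R_mineral wool = L/(kA) = 0.0375/(0.0403·1.37) = 0.6792 K/W
  R_aluminium = L/(kA) = 0.00464/(197·1.37) = 1.719×10^-5 K/W
  R_carbon steel = L/(kA) = 0.00359/(45.5·1.37) = 5.759×10^-5 K/W
ΣR = 1.373×10^-5 + 0.6792 + 1.719×10^-5 + 5.759×10^-5 = 0.6793 K/W
Q = ΔT/ΣR = (239 °C − 25.8 °C)/0.6793 = 314 W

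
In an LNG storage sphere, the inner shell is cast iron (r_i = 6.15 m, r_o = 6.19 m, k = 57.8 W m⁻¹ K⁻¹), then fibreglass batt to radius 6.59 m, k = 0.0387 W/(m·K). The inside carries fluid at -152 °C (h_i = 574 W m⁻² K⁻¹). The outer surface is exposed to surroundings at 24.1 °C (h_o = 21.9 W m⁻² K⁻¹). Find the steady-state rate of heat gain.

Series thermal resistances, inner to outer:
  R_conv,in = 1/(4πr²h) = 1/(4π·6.15²·574) = 3.665×10^-6 K/W
  R_cast iron = (1/6.15 − 1/6.19)/(4πk) = 0.001051/(4π·57.8) = 1.447×10^-6 K/W
  R_fibreglass batt = (1/6.19 − 1/6.59)/(4πk) = 0.009806/(4π·0.0387) = 0.02016 K/W
  R_conv,out = 1/(4πr²h) = 1/(4π·6.59²·21.9) = 8.367×10^-5 K/W
ΣR = 3.665×10^-6 + 1.447×10^-6 + 0.02016 + 8.367×10^-5 = 0.02025 K/W
Q = ΔT/ΣR = (-152 °C − 24.1 °C)/0.02025 = -8700 W
(Negative Q ⇒ heat flows inward; heat gain = 8700 W.)

Q = 8700 W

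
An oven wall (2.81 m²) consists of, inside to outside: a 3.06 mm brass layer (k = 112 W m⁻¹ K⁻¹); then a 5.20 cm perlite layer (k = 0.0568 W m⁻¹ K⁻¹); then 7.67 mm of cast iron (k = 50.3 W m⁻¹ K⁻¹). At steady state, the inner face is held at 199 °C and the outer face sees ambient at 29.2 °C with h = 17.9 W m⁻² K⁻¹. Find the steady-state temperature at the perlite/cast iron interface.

Resistance network (inner→outer):
  R_brass = L/(kA) = 0.00306/(112·2.81) = 9.723×10^-6 K/W
  R_perlite = L/(kA) = 0.0520/(0.0568·2.81) = 0.3258 K/W
  R_cast iron = L/(kA) = 0.00767/(50.3·2.81) = 5.427×10^-5 K/W
  R_conv,out = 1/(hA) = 1/(17.9·2.81) = 0.01988 K/W
ΣR = 9.723×10^-6 + 0.3258 + 5.427×10^-5 + 0.01988 = 0.3457 K/W
Q = ΔT/ΣR = (199 °C − 29.2 °C)/0.3457 = 491.2 W
From the inner boundary to the perlite/cast iron interface, ΣR_partial = 0.3258 K/W.
T_interface = T_in − Q·ΣR_partial = 199 °C − (491.2)(0.3258) = 39.0 °C

T = 39.0 °C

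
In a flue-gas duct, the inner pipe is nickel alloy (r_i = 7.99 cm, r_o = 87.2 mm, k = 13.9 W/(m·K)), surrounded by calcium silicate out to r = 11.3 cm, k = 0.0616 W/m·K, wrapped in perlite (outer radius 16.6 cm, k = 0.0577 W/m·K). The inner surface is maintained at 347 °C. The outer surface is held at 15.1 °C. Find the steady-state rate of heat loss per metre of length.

Q' = 192 W/m

Treat each layer as a resistance in series:
  R'_nickel alloy = ln(0.0872/0.0799)/(2πk) = 0.08743/(2π·13.9) = 0.001001 m·K/W
  R'_calcium silicate = ln(0.113/0.0872)/(2πk) = 0.2592/(2π·0.0616) = 0.6696 m·K/W
  R'_perlite = ln(0.166/0.113)/(2πk) = 0.3846/(2π·0.0577) = 1.061 m·K/W
ΣR = 0.001001 + 0.6696 + 1.061 = 1.732 m·K/W
Q' = ΔT/ΣR = (347 °C − 15.1 °C)/1.732 = 192 W/m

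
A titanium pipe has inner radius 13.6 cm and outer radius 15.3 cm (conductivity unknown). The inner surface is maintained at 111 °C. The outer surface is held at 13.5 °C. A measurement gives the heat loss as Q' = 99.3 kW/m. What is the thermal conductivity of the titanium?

ΣR = ΔT/Q' = |111 − 13.5|/99300 = 9.819×10^-4 m·K/W
ln(r₂/r₁)/(2πk) = 9.819×10^-4 ⇒ k = 0.1178/(2π·9.819×10^-4) = 19.1 W/m·K

k = 19.1 W/m·K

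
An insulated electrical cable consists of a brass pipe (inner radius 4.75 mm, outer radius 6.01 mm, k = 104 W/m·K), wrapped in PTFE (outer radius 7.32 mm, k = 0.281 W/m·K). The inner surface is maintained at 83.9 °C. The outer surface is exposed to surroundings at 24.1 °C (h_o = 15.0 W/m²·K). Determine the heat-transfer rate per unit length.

Q' = 38.3 W/m

Treat each layer as a resistance in series:
  R'_brass = ln(0.00601/0.00475)/(2πk) = 0.2353/(2π·104) = 3.601×10^-4 m·K/W
  R'_PTFE = ln(0.00732/0.00601)/(2πk) = 0.1972/(2π·0.281) = 0.1117 m·K/W
  R'_conv,out = 1/(2πr h) = 1/(2π·0.00732·15.0) = 1.449 m·K/W
ΣR = 3.601×10^-4 + 0.1117 + 1.449 = 1.561 m·K/W
Q' = ΔT/ΣR = (83.9 °C − 24.1 °C)/1.561 = 38.3 W/m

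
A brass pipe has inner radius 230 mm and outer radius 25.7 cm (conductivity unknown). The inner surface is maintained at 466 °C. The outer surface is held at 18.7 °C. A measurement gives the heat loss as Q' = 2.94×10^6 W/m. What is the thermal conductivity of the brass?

k = 116 W/m·K

ΣR = ΔT/Q' = |466 − 18.7|/2.94×10^6 = 1.521×10^-4 m·K/W
ln(r₂/r₁)/(2πk) = 1.521×10^-4 ⇒ k = 0.1110/(2π·1.521×10^-4) = 116 W/m·K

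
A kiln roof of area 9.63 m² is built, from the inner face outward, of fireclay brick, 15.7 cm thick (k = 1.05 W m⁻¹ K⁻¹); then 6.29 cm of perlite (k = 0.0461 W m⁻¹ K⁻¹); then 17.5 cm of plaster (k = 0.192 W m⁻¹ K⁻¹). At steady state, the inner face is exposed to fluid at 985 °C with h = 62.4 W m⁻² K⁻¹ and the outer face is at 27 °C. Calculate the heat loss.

Treat each layer as a resistance in series:
  R_conv,in = 1/(hA) = 1/(62.4·9.63) = 0.001664 K/W
  R_fireclay brick = L/(kA) = 0.157/(1.05·9.63) = 0.01553 K/W
  R_perlite = L/(kA) = 0.0629/(0.0461·9.63) = 0.1417 K/W
  R_plaster = L/(kA) = 0.175/(0.192·9.63) = 0.09465 K/W
ΣR = 0.001664 + 0.01553 + 0.1417 + 0.09465 = 0.2535 K/W
Q = ΔT/ΣR = (985 °C − 27 °C)/0.2535 = 3780 W

Q = 3.78 kW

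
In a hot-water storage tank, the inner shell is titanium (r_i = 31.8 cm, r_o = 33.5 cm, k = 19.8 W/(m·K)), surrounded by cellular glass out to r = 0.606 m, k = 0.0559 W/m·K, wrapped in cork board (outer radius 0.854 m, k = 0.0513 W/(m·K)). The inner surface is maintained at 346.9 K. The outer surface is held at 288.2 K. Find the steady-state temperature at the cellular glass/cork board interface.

T = 304.7 K

Series thermal resistances, inner to outer:
  R_titanium = (1/0.318 − 1/0.335)/(4πk) = 0.1596/(4π·19.8) = 6.414×10^-4 K/W
  R_cellular glass = (1/0.335 − 1/0.606)/(4πk) = 1.335/(4π·0.0559) = 1.900 K/W
  R_cork board = (1/0.606 − 1/0.854)/(4πk) = 0.4792/(4π·0.0513) = 0.7434 K/W
ΣR = 6.414×10^-4 + 1.900 + 0.7434 = 2.644 K/W
Q = ΔT/ΣR = (346.9 K − 288.2 K)/2.644 = 22.20 W
From the inner boundary to the cellular glass/cork board interface, ΣR_partial = 1.901 K/W.
T_interface = T_in − Q·ΣR_partial = 346.9 K − (22.20)(1.901) = 304.7 K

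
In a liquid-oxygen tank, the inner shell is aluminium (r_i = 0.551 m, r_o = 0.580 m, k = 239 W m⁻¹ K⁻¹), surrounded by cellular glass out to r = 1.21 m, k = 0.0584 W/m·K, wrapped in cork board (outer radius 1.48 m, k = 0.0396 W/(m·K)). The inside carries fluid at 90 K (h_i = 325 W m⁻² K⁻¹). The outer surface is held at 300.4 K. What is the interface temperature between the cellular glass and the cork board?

Series thermal resistances, inner to outer:
  R_conv,in = 1/(4πr²h) = 1/(4π·0.551²·325) = 8.065×10^-4 K/W
  R_aluminium = (1/0.551 − 1/0.580)/(4πk) = 0.09074/(4π·239) = 3.021×10^-5 K/W
  R_cellular glass = (1/0.580 − 1/1.21)/(4πk) = 0.8977/(4π·0.0584) = 1.223 K/W
  R_cork board = (1/1.21 − 1/1.48)/(4πk) = 0.1508/(4π·0.0396) = 0.3030 K/W
ΣR = 8.065×10^-4 + 3.021×10^-5 + 1.223 + 0.3030 = 1.527 K/W
Q = ΔT/ΣR = (90 K − 300.4 K)/1.527 = -137.8 W
From the inner boundary to the cellular glass/cork board interface, ΣR_partial = 1.224 K/W.
T_interface = T_in − Q·ΣR_partial = 90 K − (-137.8)(1.224) = 258.7 K

T = 258.7 K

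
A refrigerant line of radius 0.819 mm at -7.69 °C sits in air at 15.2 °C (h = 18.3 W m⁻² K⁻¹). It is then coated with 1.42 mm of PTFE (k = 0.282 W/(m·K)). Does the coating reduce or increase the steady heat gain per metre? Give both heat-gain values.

Critical radius for a cylinder: r_cr = k/h = 0.0154 m = 1.54 cm.
Outer radius after coating: r₂ = 8.19×10^-4 + 0.00142 = 0.002239 m.
Since r₁ < r_cr and r₂ ≤ r_cr, the coating moves toward the maximum at r_cr — heat gain rises.
Bare: R = 1/(2πr₁h) = 10.62 m·K/W; Q = 22.89/10.62 = 2.16 W/m.
Coated: R = R_cond + R_conv = 4.452 m·K/W; Q = 22.89/4.452 = 5.14 W/m.

increases: 2.16 → 5.14 W/m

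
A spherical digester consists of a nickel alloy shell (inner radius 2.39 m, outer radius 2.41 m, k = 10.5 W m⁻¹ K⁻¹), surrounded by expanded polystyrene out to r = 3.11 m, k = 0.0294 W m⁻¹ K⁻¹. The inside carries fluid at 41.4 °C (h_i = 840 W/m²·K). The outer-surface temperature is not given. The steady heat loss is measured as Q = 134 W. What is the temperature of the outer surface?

Sum the resistances:
  R_conv,in = 1/(4πr²h) = 1/(4π·2.39²·840) = 1.658×10^-5 K/W
  R_nickel alloy = (1/2.39 − 1/2.41)/(4πk) = 0.003472/(4π·10.5) = 2.632×10^-5 K/W
  R_expanded polystyrene = (1/2.41 − 1/3.11)/(4πk) = 0.09339/(4π·0.0294) = 0.2528 K/W
ΣR = 0.2528 K/W
ΔT = Q·ΣR = 134 × 0.2528 = 33.88 K
Heat flows outward, so T_out = T_in − ΔT = 41.4 − 33.88 = 7.52 °C

T_out = 7.52 °C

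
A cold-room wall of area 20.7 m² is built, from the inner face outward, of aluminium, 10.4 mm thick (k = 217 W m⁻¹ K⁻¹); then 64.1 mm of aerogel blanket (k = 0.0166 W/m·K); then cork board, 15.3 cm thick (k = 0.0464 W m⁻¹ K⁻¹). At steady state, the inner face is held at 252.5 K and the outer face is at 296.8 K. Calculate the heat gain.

Series thermal resistances, inner to outer:
  R_aluminium = L/(kA) = 0.0104/(217·20.7) = 2.315×10^-6 K/W
  R_aerogel blanket = L/(kA) = 0.0641/(0.0166·20.7) = 0.1865 K/W
  R_cork board = L/(kA) = 0.153/(0.0464·20.7) = 0.1593 K/W
ΣR = 2.315×10^-6 + 0.1865 + 0.1593 = 0.3458 K/W
Q = ΔT/ΣR = (252.5 K − 296.8 K)/0.3458 = -128 W
(Negative Q ⇒ heat flows inward; heat gain = 128 W.)

Q = 128 W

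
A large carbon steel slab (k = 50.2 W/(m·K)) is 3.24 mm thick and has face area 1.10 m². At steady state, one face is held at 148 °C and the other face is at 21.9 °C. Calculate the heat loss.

Q = kA·ΔT/L = 50.2 × 1.10 × |148 °C − 21.9 °C| / 0.00324 = 2.15×10^6 W

Q = 2.15×10^6 W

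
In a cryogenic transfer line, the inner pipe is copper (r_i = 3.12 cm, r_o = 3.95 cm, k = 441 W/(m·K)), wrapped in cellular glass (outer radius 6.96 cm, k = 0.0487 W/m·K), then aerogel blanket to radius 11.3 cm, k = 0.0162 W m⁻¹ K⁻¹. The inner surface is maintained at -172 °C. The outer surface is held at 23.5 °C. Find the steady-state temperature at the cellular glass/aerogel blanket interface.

Resistance network (inner→outer):
  R'_copper = ln(0.0395/0.0312)/(2πk) = 0.2359/(2π·441) = 8.513×10^-5 m·K/W
  R'_cellular glass = ln(0.0696/0.0395)/(2πk) = 0.5665/(2π·0.0487) = 1.851 m·K/W
  R'_aerogel blanket = ln(0.113/0.0696)/(2πk) = 0.4846/(2π·0.0162) = 4.761 m·K/W
ΣR = 8.513×10^-5 + 1.851 + 4.761 = 6.612 m·K/W
Q' = ΔT/ΣR = (-172 °C − 23.5 °C)/6.612 = -29.57 W/m
From the inner boundary to the cellular glass/aerogel blanket interface, ΣR_partial = 1.851 m·K/W.
T_interface = T_in − Q'·ΣR_partial = -172 °C − (-29.57)(1.851) = -117 °C

T = -117 °C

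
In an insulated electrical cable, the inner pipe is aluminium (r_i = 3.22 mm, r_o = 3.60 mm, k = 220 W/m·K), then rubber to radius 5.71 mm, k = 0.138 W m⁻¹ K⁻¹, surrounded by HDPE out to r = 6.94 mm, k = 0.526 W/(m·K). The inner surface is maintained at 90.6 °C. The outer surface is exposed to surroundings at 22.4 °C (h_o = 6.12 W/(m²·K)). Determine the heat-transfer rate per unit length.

Resistance network (inner→outer):
  R'_aluminium = ln(0.00360/0.00322)/(2πk) = 0.1116/(2π·220) = 8.070×10^-5 m·K/W
  R'_rubber = ln(0.00571/0.00360)/(2πk) = 0.4613/(2π·0.138) = 0.5320 m·K/W
  R'_HDPE = ln(0.00694/0.00571)/(2πk) = 0.1951/(2π·0.526) = 0.05903 m·K/W
  R'_conv,out = 1/(2πr h) = 1/(2π·0.00694·6.12) = 3.747 m·K/W
ΣR = 8.070×10^-5 + 0.5320 + 0.05903 + 3.747 = 4.338 m·K/W
Q' = ΔT/ΣR = (90.6 °C − 22.4 °C)/4.338 = 15.7 W/m

Q' = 15.7 W/m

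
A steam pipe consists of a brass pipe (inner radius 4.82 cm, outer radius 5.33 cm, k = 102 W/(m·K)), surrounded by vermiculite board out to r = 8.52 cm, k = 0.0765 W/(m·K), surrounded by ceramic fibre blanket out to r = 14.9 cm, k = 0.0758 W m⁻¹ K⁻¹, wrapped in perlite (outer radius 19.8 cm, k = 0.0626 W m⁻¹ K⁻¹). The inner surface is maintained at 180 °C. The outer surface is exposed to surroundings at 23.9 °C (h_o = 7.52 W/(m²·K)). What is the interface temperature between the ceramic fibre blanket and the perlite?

T = 67.4 °C

Series thermal resistances, inner to outer:
  R'_brass = ln(0.0533/0.0482)/(2πk) = 0.1006/(2π·102) = 1.569×10^-4 m·K/W
  R'_vermiculite board = ln(0.0852/0.0533)/(2πk) = 0.4691/(2π·0.0765) = 0.9759 m·K/W
  R'_ceramic fibre blanket = ln(0.149/0.0852)/(2πk) = 0.5589/(2π·0.0758) = 1.174 m·K/W
  R'_perlite = ln(0.198/0.149)/(2πk) = 0.2843/(2π·0.0626) = 0.7229 m·K/W
  R'_conv,out = 1/(2πr h) = 1/(2π·0.198·7.52) = 0.1069 m·K/W
ΣR = 1.569×10^-4 + 0.9759 + 1.174 + 0.7229 + 0.1069 = 2.980 m·K/W
Q' = ΔT/ΣR = (180 °C − 23.9 °C)/2.980 = 52.38 W/m
From the inner boundary to the ceramic fibre blanket/perlite interface, ΣR_partial = 2.150 m·K/W.
T_interface = T_in − Q'·ΣR_partial = 180 °C − (52.38)(2.150) = 67.4 °C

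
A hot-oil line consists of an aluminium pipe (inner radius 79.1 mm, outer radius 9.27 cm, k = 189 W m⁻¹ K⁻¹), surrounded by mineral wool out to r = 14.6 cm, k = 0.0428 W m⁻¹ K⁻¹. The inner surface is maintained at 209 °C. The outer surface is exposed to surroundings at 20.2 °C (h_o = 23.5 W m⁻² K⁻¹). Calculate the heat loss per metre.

Treat each layer as a resistance in series:
  R'_aluminium = ln(0.0927/0.0791)/(2πk) = 0.1587/(2π·189) = 1.336×10^-4 m·K/W
  R'_mineral wool = ln(0.146/0.0927)/(2πk) = 0.4542/(2π·0.0428) = 1.689 m·K/W
  R'_conv,out = 1/(2πr h) = 1/(2π·0.146·23.5) = 0.04639 m·K/W
ΣR = 1.336×10^-4 + 1.689 + 0.04639 = 1.736 m·K/W
Q' = ΔT/ΣR = (209 °C − 20.2 °C)/1.736 = 109 W/m

Q' = 109 W/m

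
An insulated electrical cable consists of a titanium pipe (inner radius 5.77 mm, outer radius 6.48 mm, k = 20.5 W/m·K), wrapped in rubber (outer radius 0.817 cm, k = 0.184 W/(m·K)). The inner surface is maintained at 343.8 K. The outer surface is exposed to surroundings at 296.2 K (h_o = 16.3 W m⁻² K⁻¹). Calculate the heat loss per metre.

Treat each layer as a resistance in series:
  R'_titanium = ln(0.00648/0.00577)/(2πk) = 0.1160/(2π·20.5) = 9.010×10^-4 m·K/W
  R'_rubber = ln(0.00817/0.00648)/(2πk) = 0.2317/(2π·0.184) = 0.2005 m·K/W
  R'_conv,out = 1/(2πr h) = 1/(2π·0.00817·16.3) = 1.195 m·K/W
ΣR = 9.010×10^-4 + 0.2005 + 1.195 = 1.396 m·K/W
Q' = ΔT/ΣR = (343.8 K − 296.2 K)/1.396 = 34.1 W/m

Q' = 34.1 W/m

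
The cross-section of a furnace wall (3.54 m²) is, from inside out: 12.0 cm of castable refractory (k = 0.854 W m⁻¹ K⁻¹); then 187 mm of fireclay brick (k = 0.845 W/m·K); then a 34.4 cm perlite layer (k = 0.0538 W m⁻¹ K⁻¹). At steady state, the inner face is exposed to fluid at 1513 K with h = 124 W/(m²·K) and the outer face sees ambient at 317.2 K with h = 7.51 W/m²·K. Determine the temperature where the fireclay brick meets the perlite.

Treat each layer as a resistance in series:
  R_conv,in = 1/(hA) = 1/(124·3.54) = 0.002278 K/W
  R_castable refractory = L/(kA) = 0.120/(0.854·3.54) = 0.03969 K/W
  R_fireclay brick = L/(kA) = 0.187/(0.845·3.54) = 0.06251 K/W
  R_perlite = L/(kA) = 0.344/(0.0538·3.54) = 1.806 K/W
  R_conv,out = 1/(hA) = 1/(7.51·3.54) = 0.03761 K/W
ΣR = 0.002278 + 0.03969 + 0.06251 + 1.806 + 0.03761 = 1.948 K/W
Q = ΔT/ΣR = (1513 K − 317.2 K)/1.948 = 613.9 W
From the inner boundary to the fireclay brick/perlite interface, ΣR_partial = 0.1045 K/W.
T_interface = T_in − Q·ΣR_partial = 1513 K − (613.9)(0.1045) = 1449 K

T = 1449 K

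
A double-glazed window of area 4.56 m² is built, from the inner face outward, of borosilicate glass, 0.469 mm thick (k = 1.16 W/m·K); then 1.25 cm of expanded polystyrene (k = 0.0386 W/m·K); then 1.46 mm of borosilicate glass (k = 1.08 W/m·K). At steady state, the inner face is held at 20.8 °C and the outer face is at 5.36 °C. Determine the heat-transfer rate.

Q = 216 W

Resistance network (inner→outer):
  R_borosilicate glass = L/(kA) = 4.69×10^-4/(1.16·4.56) = 8.866×10^-5 K/W
  R_expanded polystyrene = L/(kA) = 0.0125/(0.0386·4.56) = 0.07102 K/W
  R_borosilicate glass = L/(kA) = 0.00146/(1.08·4.56) = 2.965×10^-4 K/W
ΣR = 8.866×10^-5 + 0.07102 + 2.965×10^-4 = 0.07141 K/W
Q = ΔT/ΣR = (20.8 °C − 5.36 °C)/0.07141 = 216 W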